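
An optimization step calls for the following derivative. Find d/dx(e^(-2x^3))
Chain rule: d/dx[e^u] = e^u · u' where u = -2x^3
u' = -6x^2

Answer: -6x^2·e^(-2x^3)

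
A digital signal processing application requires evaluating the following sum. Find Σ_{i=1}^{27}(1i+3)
=1·Σ i+3·27=1·378+81=459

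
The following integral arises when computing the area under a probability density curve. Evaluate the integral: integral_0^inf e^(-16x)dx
integral_0^inf e^(-16x) dx = [-1/16 * e^(-16x)]_0^inf
= 0 - (-1/16) = 1/16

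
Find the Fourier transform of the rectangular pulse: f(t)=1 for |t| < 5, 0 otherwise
F(omega)=integral from -5 to 5 of e^(-j * omega * t) dt
=2 * sin(5 * omega)/omega=10 * sinc(5 * omega/pi)

Answer: 2 * sin(5 * omega)/omega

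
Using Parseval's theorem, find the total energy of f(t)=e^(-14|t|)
Parseval's theorem: E = integral |f(t)|^2 dt = (1/2pi) integral |F(omega)|^2 domega
E = integral_{-inf}^{inf} e^(-28|t|) dt = 2*integral_0^inf e^(-28t) dt = 2/(2*14) = 1/14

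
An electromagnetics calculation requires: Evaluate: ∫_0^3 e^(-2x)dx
Antiderivative: (1/(-2))e^(-2x)
Evaluate: (1/(-2))(e^-6 - 1)

Answer: (e^-6 - 1)/(-2)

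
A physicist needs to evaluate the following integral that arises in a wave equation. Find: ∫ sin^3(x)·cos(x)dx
Let u = sin(x), du = cos(x) dx
∫ u^3 du = u^4/4+C

Answer: sin^4(x)/4+C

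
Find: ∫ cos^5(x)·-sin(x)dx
Let u = cos(x), du = -sin(x) dx
∫ u^5 du = u^6/6 + C

Answer: cos^6(x)/6 + C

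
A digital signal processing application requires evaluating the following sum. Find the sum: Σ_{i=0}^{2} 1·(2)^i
Geometric series: S=a(1 - r^n)/(1 - r)
a=1, r=2, n=3
S=1(1 - 8)/-1=7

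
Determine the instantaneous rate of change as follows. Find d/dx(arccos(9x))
d/dx[arccos(u)]=-u'/√(1-u²), u=9x, u'=9

Answer: -9/√(1-81x²)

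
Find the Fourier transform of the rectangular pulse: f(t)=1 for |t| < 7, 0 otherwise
F(omega) = integral from -7 to 7 of e^(-j*omega*t) dt
= 2*sin(7*omega)/omega = 14*sinc(7*omega/pi)

Answer: 2*sin(7*omega)/omega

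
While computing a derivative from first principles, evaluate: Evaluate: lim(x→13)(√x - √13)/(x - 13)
Multiply by conjugate (√x+√13)/(√x+√13):
= (x - 13)/((x - 13)(√x+√13)) = 1/(√x+√13)
As x → 13: 1/(2√13)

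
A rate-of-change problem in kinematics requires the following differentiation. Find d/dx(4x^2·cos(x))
Product rule: (fg)' = f'g+fg'
f = 4x^2, f' = 8x
g = cos(x), g' = -sin(x)

Answer: 8x·cos(x)-4x^2·sin(x)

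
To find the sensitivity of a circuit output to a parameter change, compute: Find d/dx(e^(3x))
Chain rule: d/dx[e^u]=e^u · u' where u=3x
u'=3

Answer: 3·e^(3x)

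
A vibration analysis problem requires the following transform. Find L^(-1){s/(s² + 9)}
L^(-1){s/(s²+w²)}=cos(wt)
Here w=3

Answer: cos(3t)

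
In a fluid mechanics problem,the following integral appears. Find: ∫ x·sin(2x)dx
By parts: u = x, dv = sin(2x) dx
du = dx, v = -cos(2x)/2
= -x·cos(2x)/2+sin(2x)/2²+C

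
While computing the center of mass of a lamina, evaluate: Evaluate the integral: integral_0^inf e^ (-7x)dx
integral_0^inf e^(-7x) dx=[-1/7*e^(-7x)]_0^inf
=0 - (-1/7)=1/7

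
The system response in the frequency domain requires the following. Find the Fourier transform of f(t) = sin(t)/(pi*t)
sin(W * t)/(pi * t)=(W/pi) * sinc(W * t/pi) is the impulse response of the ideal low-pass filter with cutoff W (here W=1).
Its Fourier transform is a rectangular function:
F(omega)=1 for |omega| < 1, 0 otherwise

Answer: rect(omega/2) [i.e., 1 for |omega| < 1, 0 otherwise]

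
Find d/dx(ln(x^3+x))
Chain rule: d/dx[ln(u)]=u'/u where u=x^3+x
u'=3x^2+1

Answer: (3x^2+1)/(x^3+x)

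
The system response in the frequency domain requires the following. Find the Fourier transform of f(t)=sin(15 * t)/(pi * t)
sin(W * t)/(pi * t)=(W/pi) * sinc(W * t/pi) is the impulse response of the ideal low-pass filter with cutoff W (here W=15).
Its Fourier transform is a rectangular function:
F(omega)=1 for |omega| < 15, 0 otherwise

Answer: rect(omega/30) [i.e., 1 for |omega| < 15, 0 otherwise]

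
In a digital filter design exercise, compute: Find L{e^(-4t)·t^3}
First shifting: L{e^(at)f(t)} = F(s-a)
L{t^3} = 6/s^4
Shift s → s+4: 6/(s+4)^4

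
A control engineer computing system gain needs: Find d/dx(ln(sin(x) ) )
Chain rule: d/dx[ln(u)]=u'/u where u=sin(x)
u'=cos(x)

Answer: (cos(x))/(sin(x))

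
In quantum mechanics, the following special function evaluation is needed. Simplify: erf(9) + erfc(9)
By definition erfc(x) = 1 - erf(x)
erf(9)+erfc(9) = erf(9)+1 - erf(9) = 1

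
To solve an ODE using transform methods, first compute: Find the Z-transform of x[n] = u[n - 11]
Using the time-shift property: Z{u[n-11]}=z^(-11)*z/(z-1)
=z^(-10)/(z-1)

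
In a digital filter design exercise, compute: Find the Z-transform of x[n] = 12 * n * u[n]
Z{n * u[n]} = z/(z-1)^2
By linearity: Z{12 * n * u[n]} = 12z/(z-1)^2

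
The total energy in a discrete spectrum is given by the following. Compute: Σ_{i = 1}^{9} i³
Using formula: Σ i^3=[n(n + 1)/2]²=[9·10/2]²=2025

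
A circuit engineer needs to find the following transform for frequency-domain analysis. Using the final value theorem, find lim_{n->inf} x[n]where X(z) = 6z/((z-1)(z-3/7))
Final value theorem: lim x[n] = lim_{z->1} (z-1) * X(z)
(z-1) * X(z) = 6z/(z-3/7)
As z->1: 6/(1-3/7) = 6/(4/7) = 21/2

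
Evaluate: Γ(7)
Γ(n) = (n-1)! for positive integers
Γ(7) = 6! = 720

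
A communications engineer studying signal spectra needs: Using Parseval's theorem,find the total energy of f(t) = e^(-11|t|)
Parseval's theorem: E = integral |f(t)|^2 dt = (1/2pi) integral |F(omega)|^2 domega
E = integral_{-inf}^{inf} e^(-22|t|) dt = 2 * integral_0^inf e^(-22t) dt = 2/(2 * 11) = 1/11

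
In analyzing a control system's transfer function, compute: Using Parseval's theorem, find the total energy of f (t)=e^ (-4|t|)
Parseval's theorem: E=integral |f(t)|^2 dt=(1/2pi) integral |F(omega)|^2 domega
E=integral_{-inf}^{inf} e^(-8|t|) dt=2*integral_0^inf e^(-8t) dt=2/(2*4)=1/4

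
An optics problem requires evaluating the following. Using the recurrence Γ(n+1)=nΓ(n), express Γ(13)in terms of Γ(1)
Γ(13)=12Γ(12)=12·11Γ(11)=...=12!·Γ(1)=479001600·Γ(1)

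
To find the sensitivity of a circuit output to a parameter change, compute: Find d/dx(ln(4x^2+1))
Chain rule: d/dx[ln(u)] = u'/u where u = 4x^2 + 1
u' = 8x

Answer: (8x)/(4x^2 + 1)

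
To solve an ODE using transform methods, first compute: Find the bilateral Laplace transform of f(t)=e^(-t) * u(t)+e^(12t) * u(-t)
For e^(-t) * u(t): L=1/(s + 1), Re(s) > -1
For e^(12t) * u(-t): L=-1/(s-12), Re(s) < 12
Combined: F(s)=1/(s + 1) - 1/(s-12), -1 < Re(s) < 12

Answer: 1/(s + 1) - 1/(s-12), ROC: -1 < Re(s) < 12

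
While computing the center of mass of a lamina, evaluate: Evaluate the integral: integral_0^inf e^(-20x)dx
integral_0^inf e^(-20x) dx = [-1/20*e^(-20x)]_0^inf
= 0 - (-1/20) = 1/20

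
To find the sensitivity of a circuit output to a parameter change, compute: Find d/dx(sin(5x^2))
Chain rule: d/dx[sin(u)]=cos(u)·u' where u=5x^2
u'=10x

Answer: 10x·cos(5x^2)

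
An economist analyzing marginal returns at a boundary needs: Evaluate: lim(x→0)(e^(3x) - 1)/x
L'Hôpital (0/0): lim 3e^(3x)/1=3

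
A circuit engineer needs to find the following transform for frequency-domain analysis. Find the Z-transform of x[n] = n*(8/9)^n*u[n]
Using the property Z{n * a^n * u[n]} = az/(z-a)^2
With a = 8/9: X(z) = (8/9)z/(z - 8/9)^2, |z| > 8/9

Answer: (8/9)z/(z - 8/9)^2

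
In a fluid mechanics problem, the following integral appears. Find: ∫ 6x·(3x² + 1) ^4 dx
Let u = 3x² + 1, du = 6x dx
∫ u^4 du = u^5/5 + C

Answer: (3x² + 1)^5/5 + C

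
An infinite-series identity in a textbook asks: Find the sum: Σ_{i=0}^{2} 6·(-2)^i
Geometric series: S=a(1 - r^n)/(1 - r)
a=6, r=-2, n=3
S=6(1 + 8)/3=18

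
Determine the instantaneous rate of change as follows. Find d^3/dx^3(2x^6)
Apply power rule 3 times:
d^1: 12x^5
d^2: 60x^4
d^3: 240x^3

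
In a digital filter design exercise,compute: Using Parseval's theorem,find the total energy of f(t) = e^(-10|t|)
Parseval's theorem: E = integral |f(t)|^2 dt = (1/2pi) integral |F(omega)|^2 domega
E = integral_{-inf}^{inf} e^(-20|t|) dt = 2 * integral_0^inf e^(-20t) dt = 2/(2 * 10) = 1/10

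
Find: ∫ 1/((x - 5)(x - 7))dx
Partial fractions: 1/((x-5)(x-7)) = A/(x-5)+B/(x-7)
A = -1/2, B = 1/2
∫ [-1/2· 1/(x-5)+1/2· 1/(x-7)] dx
= (1/2)[ln|x-7| - ln|x-5|]+C

Answer: (1/2)·ln|(x-7)/(x-5)|+C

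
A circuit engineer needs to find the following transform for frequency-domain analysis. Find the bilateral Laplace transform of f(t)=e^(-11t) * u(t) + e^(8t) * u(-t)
For e^(-11t)*u(t): L = 1/(s + 11), Re(s) > -11
For e^(8t)*u(-t): L = -1/(s-8), Re(s) < 8
Combined: F(s) = 1/(s + 11) - 1/(s-8), -11 < Re(s) < 8

Answer: 1/(s + 11) - 1/(s-8), ROC: -11 < Re(s) < 8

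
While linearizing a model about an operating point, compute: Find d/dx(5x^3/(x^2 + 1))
Quotient rule: (f/g)'=(f'g - fg')/g²
f=5x^3, f'=15x^2
g=x^2 + 1, g'=2x

Answer: (15x^2·(x^2 + 1) - 10x^4)/(x^2 + 1)²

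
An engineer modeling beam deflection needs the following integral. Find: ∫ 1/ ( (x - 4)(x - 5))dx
Partial fractions: 1/((x-4)(x-5)) = A/(x-4) + B/(x-5)
A = -1, B = 1
∫ [-1· 1/(x-4) + 1· 1/(x-5)] dx
= (1)[ln|x-5| - ln|x-4|] + C

Answer: ln|(x-5)/(x-4)| + C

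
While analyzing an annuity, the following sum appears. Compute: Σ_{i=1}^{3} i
Using formula: Σ i^1 = n(n+1)/2 = 3·4/2 = 6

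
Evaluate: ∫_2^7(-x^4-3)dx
Step 1: Find antiderivative F(x) = (-1/5)x^5-3x
Step 2: F(7) - F(2) = -16912/5 - (-62/5) = -3370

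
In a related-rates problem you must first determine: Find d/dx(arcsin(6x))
d/dx[arcsin(u)] = u'/√(1-u²), u = 6x, u' = 6

Answer: 6/√(1 - 36x²)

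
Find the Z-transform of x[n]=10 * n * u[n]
Z{n*u[n]} = z/(z-1)^2
By linearity: Z{10*n*u[n]} = 10z/(z-1)^2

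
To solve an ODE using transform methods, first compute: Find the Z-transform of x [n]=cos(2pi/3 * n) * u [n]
Z{cos(w0*n)*u[n]}=z(z - cos(w0))/(z^2-2z*cos(w0)+1)
With w0=2pi/3: X(z)=z(z - cos(2pi/3))/(z^2-2z*cos(2pi/3)+1)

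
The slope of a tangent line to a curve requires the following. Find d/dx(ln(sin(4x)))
Chain rule: d/dx[ln(u)]=u'/u where u=sin(4x)
u'=4cos(4x)

Answer: (4cos(4x))/(sin(4x))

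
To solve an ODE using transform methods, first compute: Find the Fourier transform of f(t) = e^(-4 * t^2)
The Fourier transform of a Gaussian e^(-a * t^2) is sqrt(pi/a) * e^(-omega^2/(4a)).
With a = 4: F(omega) = sqrt(pi)/2 * e^(-omega^2/16)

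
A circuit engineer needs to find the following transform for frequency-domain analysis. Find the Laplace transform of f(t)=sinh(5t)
L{sinh(at)} = a/(s²-a²)
L{sinh(5t)} = 5/(s²-25)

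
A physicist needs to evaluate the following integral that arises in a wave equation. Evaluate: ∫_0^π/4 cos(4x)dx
Antiderivative: sin(4x)/4
Evaluate at bounds: [sin(4·π/4)/4] - [sin(4·0)/4]
= ((0) - (0))/4 = 0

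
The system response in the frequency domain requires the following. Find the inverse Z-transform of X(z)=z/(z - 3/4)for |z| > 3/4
Standard pair: z/(z-a) <-> a^n*u[n] for causal signals
With a=3/4: x[n]=(3/4)^n*u[n]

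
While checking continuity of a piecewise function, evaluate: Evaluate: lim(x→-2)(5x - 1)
Polynomial is continuous, so substitute x = -2:
5·(-2) - 1 = -11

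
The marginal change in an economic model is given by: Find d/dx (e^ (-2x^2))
Chain rule: d/dx[e^u] = e^u · u' where u = -2x^2
u' = -4x

Answer: -4x·e^(-2x^2)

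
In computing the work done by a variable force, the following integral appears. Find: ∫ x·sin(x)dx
By parts: u=x, dv=sin(x) dx
du=dx, v=-cos(x)
=-x·cos(x)+sin(x)+C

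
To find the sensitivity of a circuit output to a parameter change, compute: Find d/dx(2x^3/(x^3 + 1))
Quotient rule: (f/g)'=(f'g - fg')/g²
f=2x^3, f'=6x^2
g=x^3+1, g'=3x^2

Answer: (6x^2·(x^3+1)-6x^5)/(x^3+1)²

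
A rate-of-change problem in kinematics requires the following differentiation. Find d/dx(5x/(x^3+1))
Quotient rule: (f/g)' = (f'g - fg')/g²
f = 5x, f' = 5
g = x^3 + 1, g' = 3x^2

Answer: (5·(x^3 + 1) - 15x^3)/(x^3 + 1)²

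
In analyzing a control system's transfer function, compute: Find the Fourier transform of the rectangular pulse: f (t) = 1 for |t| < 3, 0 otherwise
F(omega)=integral from -3 to 3 of e^(-j * omega * t) dt
=2 * sin(3 * omega)/omega=6 * sinc(3 * omega/pi)

Answer: 2 * sin(3 * omega)/omega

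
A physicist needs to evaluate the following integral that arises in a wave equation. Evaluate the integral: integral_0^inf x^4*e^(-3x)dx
This is a Gamma integral. Substitute u = 3x (du = 3 dx):
integral_0^inf x^4 * e^(-3x) dx = (1/3^5) integral_0^inf u^4 * e^(-u) du
= Gamma(5)/3^5 = 4!/3^5 = 24/243

Answer: 8/81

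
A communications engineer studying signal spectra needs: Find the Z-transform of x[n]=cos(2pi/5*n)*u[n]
Z{cos(w0 * n) * u[n]} = z(z - cos(w0))/(z^2-2z * cos(w0)+1)
With w0 = 2pi/5: X(z) = z(z - cos(2pi/5))/(z^2-2z * cos(2pi/5)+1)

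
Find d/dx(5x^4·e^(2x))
Product rule: (fg)' = f'g + fg'
f = 5x^4, f' = 20x^3
g = e^(2x), g' = 2·e^(2x)

Answer: 20x^3·e^(2x) + 10x^4·e^(2x)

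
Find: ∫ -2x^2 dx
Using power rule: ∫ -2x^2 dx = -2/3 x^3+C = (-2/3)x^3+C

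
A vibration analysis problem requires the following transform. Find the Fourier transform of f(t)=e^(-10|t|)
Using the standard pair: F{e^(-a|t|)} = 2a/(a^2 + omega^2)
With a = 10: F(omega) = 20/(100 + omega^2)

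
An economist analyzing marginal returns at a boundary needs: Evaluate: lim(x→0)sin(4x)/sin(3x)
sin(u) ≈ u for small u:
sin(4x)/sin(3x) ≈ 4x/(3x)=4/3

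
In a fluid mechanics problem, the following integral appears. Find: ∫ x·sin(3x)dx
By parts: u = x, dv = sin(3x) dx
du = dx, v = -cos(3x)/3
= -x·cos(3x)/3+sin(3x)/3²+C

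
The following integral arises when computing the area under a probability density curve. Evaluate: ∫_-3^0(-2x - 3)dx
Step 1: Find antiderivative F(x)=-x^2-3x
Step 2: F(0) - F(-3)=0 - (0)=0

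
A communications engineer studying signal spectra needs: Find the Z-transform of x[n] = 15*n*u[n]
Z{n*u[n]}=z/(z-1)^2
By linearity: Z{15*n*u[n]}=15z/(z-1)^2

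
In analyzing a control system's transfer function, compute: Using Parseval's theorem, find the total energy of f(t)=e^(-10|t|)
Parseval's theorem: E = integral |f(t)|^2 dt = (1/2pi) integral |F(omega)|^2 domega
E = integral_{-inf}^{inf} e^(-20|t|) dt = 2*integral_0^inf e^(-20t) dt = 2/(2*10) = 1/10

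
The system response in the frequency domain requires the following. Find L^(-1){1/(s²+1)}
L^(-1){w/(s²+w²)} = sin(wt)
Here w = 1

Answer: sin(t)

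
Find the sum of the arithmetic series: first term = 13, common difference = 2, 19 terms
Last term: a_n=13+(19-1)·2=49
Sum=n(a_1+a_n)/2=19(13+49)/2=589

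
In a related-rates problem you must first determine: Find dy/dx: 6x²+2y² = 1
Differentiate: 12x+4y·(dy/dx)=0
dy/dx=-12x/(4y)=-3·(x/y)

Answer: dy/dx=-3·(x/y)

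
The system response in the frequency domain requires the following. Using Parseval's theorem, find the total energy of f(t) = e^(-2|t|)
Parseval's theorem: E = integral |f(t)|^2 dt = (1/2pi) integral |F(omega)|^2 domega
E = integral_{-inf}^{inf} e^(-4|t|) dt = 2*integral_0^inf e^(-4t) dt = 2/(2*2) = 1/2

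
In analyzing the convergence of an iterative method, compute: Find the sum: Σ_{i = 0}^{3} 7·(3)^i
Geometric series: S = a(1 - r^n)/(1 - r)
a = 7, r = 3, n = 4
S = 7(1 - 81)/-2 = 280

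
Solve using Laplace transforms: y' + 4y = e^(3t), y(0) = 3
Take L: sY - 3 + 4Y = 1/(s-3)
Y(s + 4) = 1/(s-3) + 3
Y = 1/((s-3)(s + 4)) + 3/(s + 4)
Partial fractions: 1/((s-3)(s + 4)) = (1/7)/(s-3) - (1/7)/(s + 4)
So Y = (1/7)/(s-3) + (20/7)/(s + 4)
Inverse Laplace transform (L^(-1){1/(s-3)} = e^(3t), L^(-1){1/(s + 4)} = e^(-4t)):

Answer: y(t) = (1/7)·e^(3t) + (20/7)·e^(-4t)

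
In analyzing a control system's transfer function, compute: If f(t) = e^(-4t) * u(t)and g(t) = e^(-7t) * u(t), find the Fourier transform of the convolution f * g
By the convolution theorem: F{f * g} = F(omega) * G(omega)
F(omega) = 1/(4+j * omega), G(omega) = 1/(7+j * omega)
F{f * g} = 1/((4+j * omega)(7+j * omega))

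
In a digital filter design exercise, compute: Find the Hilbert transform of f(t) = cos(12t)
The Hilbert transform shifts each frequency component by -pi/2.
H{cos(wt)} = sin(wt)
With w = 12: H{cos(12t)} = sin(12t)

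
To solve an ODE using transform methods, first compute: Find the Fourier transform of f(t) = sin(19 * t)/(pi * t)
sin(W*t)/(pi*t) = (W/pi)*sinc(W*t/pi) is the impulse response of the ideal low-pass filter with cutoff W (here W = 19).
Its Fourier transform is a rectangular function:
F(omega) = 1 for |omega| < 19, 0 otherwise

Answer: rect(omega/38) [i.e., 1 for |omega| < 19, 0 otherwise]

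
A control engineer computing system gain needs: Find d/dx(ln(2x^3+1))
Chain rule: d/dx[ln(u)] = u'/u where u = 2x^3 + 1
u' = 6x^2

Answer: (6x^2)/(2x^3 + 1)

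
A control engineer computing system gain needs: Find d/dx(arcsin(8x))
d/dx[arcsin(u)] = u'/√(1-u²), u = 8x, u' = 8

Answer: 8/√(1 - 64x²)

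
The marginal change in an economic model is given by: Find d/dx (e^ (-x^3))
Chain rule: d/dx[e^u] = e^u · u' where u = -x^3
u' = -3x^2

Answer: -3x^2·e^(-x^3)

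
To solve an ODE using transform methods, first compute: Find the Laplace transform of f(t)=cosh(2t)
L{cosh(at)}=s/(s²-a²)
L{cosh(2t)}=s/(s²-4)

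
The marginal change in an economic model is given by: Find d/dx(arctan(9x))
d/dx[arctan(u)] = u'/(1 + u²), u = 9x, u' = 9

Answer: 9/(1 + 81x²)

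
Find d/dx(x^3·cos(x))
Product rule: (fg)' = f'g+fg'
f = x^3, f' = 3x^2
g = cos(x), g' = -sin(x)

Answer: 3x^2·cos(x) - x^3·sin(x)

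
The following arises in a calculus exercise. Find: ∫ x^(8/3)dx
Power rule: ∫ x^(8/3) dx=x^(11/3)/(11/3) + C

Answer: (3/11)·x^(11/3) + C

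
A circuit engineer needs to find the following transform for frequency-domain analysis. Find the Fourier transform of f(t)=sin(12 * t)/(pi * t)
sin(W*t)/(pi*t) = (W/pi)*sinc(W*t/pi) is the impulse response of the ideal low-pass filter with cutoff W (here W = 12).
Its Fourier transform is a rectangular function:
F(omega) = 1 for |omega| < 12, 0 otherwise

Answer: rect(omega/24) [i.e., 1 for |omega| < 12, 0 otherwise]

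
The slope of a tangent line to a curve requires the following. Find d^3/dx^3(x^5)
Apply power rule 3 times:
d^1: 5x^4
d^2: 20x^3
d^3: 60x^2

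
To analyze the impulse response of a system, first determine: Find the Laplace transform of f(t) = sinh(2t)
L{sinh(at)}=a/(s²-a²)
L{sinh(2t)}=2/(s²-4)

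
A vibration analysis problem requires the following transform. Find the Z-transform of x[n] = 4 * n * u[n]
Z{n * u[n]} = z/(z-1)^2
By linearity: Z{4 * n * u[n]} = 4z/(z-1)^2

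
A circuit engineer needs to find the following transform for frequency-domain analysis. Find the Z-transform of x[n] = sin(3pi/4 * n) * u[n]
Z{sin(w0 * n) * u[n]}=z * sin(w0)/(z^2-2z * cos(w0)+1)
With w0=3pi/4: X(z)=z * sin(3pi/4)/(z^2-2z * cos(3pi/4)+1)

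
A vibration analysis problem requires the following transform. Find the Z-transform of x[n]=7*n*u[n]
Z{n*u[n]} = z/(z-1)^2
By linearity: Z{7*n*u[n]} = 7z/(z-1)^2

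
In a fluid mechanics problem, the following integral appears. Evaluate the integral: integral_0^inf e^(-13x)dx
integral_0^inf e^(-13x) dx = [-1/13*e^(-13x)]_0^inf
= 0 - (-1/13) = 1/13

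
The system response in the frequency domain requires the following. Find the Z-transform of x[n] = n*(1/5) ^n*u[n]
Using the property Z{n*a^n*u[n]} = az/(z-a)^2
With a = 1/5: X(z) = (1/5)z/(z - 1/5)^2, |z| > 1/5

Answer: (1/5)z/(z - 1/5)^2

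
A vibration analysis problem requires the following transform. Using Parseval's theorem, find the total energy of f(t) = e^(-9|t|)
Parseval's theorem: E = integral |f(t)|^2 dt = (1/2pi) integral |F(omega)|^2 domega
E = integral_{-inf}^{inf} e^(-18|t|) dt = 2*integral_0^inf e^(-18t) dt = 2/(2*9) = 1/9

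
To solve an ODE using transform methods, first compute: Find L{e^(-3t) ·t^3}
First shifting: L{e^(at)f(t)}=F(s-a)
L{t^3}=6/s^4
Shift s → s+3: 6/(s+3)^4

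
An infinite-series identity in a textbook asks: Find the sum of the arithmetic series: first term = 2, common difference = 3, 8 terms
Last term: a_n=2+(8-1)·3=23
Sum=n(a_1+a_n)/2=8(2+23)/2=100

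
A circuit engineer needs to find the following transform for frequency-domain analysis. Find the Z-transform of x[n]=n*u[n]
Standard pair: Z{n * u[n]}=z/(z-1)^2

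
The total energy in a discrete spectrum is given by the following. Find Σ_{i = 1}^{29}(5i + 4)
= 5·Σ i+4·29 = 5·435+116 = 2291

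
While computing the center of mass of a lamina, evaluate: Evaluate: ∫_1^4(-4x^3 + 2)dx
Step 1: Find antiderivative F(x) = -x^4+2x
Step 2: F(4) - F(1) = -248 - (1) = -249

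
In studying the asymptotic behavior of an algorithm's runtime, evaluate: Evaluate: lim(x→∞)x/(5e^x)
Apply L'Hôpital 1 times (∞/∞ each time):
Eventually get 1!/(5e^x) → 0

Answer: 0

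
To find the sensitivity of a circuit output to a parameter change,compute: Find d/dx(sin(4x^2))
Chain rule: d/dx[sin(u)] = cos(u)·u' where u = 4x^2
u' = 8x

Answer: 8x·cos(4x^2)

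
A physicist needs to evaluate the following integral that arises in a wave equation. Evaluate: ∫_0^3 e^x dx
Antiderivative: e^x
Evaluate: (e^3 - 1)

Answer: e^3 - 1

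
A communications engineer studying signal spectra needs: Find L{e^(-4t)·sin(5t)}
First shifting: L{e^(at)f(t)}=F(s-a)
L{sin(5t)}=5/(s² + 25)
Shift: 5/((s + 4)² + 25)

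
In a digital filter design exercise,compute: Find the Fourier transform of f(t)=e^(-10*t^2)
The Fourier transform of a Gaussian e^(-a * t^2) is sqrt(pi/a) * e^(-omega^2/(4a)).
With a=10: F(omega)=sqrt(pi/10) * e^(-omega^2/40)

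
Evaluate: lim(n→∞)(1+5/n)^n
This is the definition of e^5: lim(1 + 5/n)^n=e^5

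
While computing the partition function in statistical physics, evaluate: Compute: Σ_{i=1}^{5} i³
Using formula: Σ i^3=[n(n + 1)/2]²=[5·6/2]²=225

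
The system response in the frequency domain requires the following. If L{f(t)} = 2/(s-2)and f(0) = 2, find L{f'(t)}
L{f'(t)}=s·F(s) - f(0)=2s/(s-2)-2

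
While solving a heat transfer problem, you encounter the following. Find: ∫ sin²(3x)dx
Using identity sin²(u) = (1 - cos(2u))/2:
∫ (1 - cos(6x))/2 dx = x/2 - sin(6x)/12+C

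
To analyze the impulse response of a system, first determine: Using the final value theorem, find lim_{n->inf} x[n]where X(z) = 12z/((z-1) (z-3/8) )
Final value theorem: lim x[n]=lim_{z->1} (z-1) * X(z)
(z-1) * X(z)=12z/(z-3/8)
As z->1: 12/(1-3/8)=12/(5/8)=96/5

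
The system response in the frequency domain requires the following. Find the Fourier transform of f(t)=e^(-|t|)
Using the standard pair: F{e^(-a|t|)}=2a/(a^2+omega^2)
With a=1: F(omega)=2/(1+omega^2)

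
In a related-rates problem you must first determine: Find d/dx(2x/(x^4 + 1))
Quotient rule: (f/g)' = (f'g - fg')/g²
f = 2x, f' = 2
g = x^4+1, g' = 4x^3

Answer: (2·(x^4+1)-8x^4)/(x^4+1)²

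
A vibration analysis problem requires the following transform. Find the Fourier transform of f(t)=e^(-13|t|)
Using the standard pair: F{e^(-a|t|)}=2a/(a^2 + omega^2)
With a=13: F(omega)=26/(169 + omega^2)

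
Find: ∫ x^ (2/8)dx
Power rule: ∫ x^(1/4) dx = x^(5/4)/(5/4) + C

Answer: (4/5)·x^(5/4) + C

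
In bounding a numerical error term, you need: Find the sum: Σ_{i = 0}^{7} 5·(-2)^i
Geometric series: S = a(1 - r^n)/(1 - r)
a = 5, r = -2, n = 8
S = 5(1 - 256)/3 = -425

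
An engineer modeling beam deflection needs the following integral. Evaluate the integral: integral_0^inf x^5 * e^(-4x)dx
This is a Gamma integral. Substitute u = 4x (du = 4 dx):
integral_0^inf x^5*e^(-4x) dx = (1/4^6) integral_0^inf u^5*e^(-u) du
= Gamma(6)/4^6 = 5!/4^6 = 120/4096

Answer: 15/512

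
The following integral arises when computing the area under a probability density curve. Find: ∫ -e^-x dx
Since d/dx[e^-x]=- e^-x, we get 1e^-x+C

Answer: e^-x+C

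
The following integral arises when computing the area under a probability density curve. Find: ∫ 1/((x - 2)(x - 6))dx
Partial fractions: 1/((x-2)(x-6)) = A/(x-2)+B/(x-6)
A = -1/4, B = 1/4
∫ [-1/4· 1/(x-2)+1/4· 1/(x-6)] dx
= (1/4)[ln|x-6| - ln|x-2|]+C

Answer: (1/4)·ln|(x-6)/(x-2)|+C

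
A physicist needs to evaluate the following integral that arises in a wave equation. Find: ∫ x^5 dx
Using power rule: ∫ x^5 dx=1/6 x^6+C=(1/6)x^6+C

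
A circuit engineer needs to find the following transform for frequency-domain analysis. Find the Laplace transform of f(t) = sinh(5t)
L{sinh(at)} = a/(s²-a²)
L{sinh(5t)} = 5/(s²-25)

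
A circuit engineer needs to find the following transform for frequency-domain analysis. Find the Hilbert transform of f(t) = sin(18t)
The Hilbert transform shifts each frequency component by -pi/2.
H{sin(wt)}=-cos(wt)
With w=18: H{sin(18t)}=-cos(18t)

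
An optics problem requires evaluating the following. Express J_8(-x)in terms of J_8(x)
For integer n: J_n(-x)=(-1)^n J_n(x)
With n=8: J_8(-x)=(-1)^8 J_8(x)=J_8(x)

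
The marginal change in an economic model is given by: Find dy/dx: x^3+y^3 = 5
Differentiate: 3x^2+3y^2·(dy/dx) = 0
dy/dx = -3x^2/(3y^2)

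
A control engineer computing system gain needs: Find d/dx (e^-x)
Chain rule: d/dx[e^u]=e^u · u' where u=-x
u'=-1

Answer: -1·e^-x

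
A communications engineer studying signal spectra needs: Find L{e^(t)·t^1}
First shifting: L{e^(at)f(t)} = F(s-a)
L{t^1} = 1/s^2
Shift s → s-1: 1/(s-1)^2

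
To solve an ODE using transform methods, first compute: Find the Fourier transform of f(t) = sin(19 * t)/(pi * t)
sin(W*t)/(pi*t)=(W/pi)*sinc(W*t/pi) is the impulse response of the ideal low-pass filter with cutoff W (here W=19).
Its Fourier transform is a rectangular function:
F(omega)=1 for |omega| < 19, 0 otherwise

Answer: rect(omega/38) [i.e., 1 for |omega| < 19, 0 otherwise]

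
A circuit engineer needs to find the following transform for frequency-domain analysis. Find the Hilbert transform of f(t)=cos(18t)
The Hilbert transform shifts each frequency component by -pi/2.
H{cos(wt)}=sin(wt)
With w=18: H{cos(18t)}=sin(18t)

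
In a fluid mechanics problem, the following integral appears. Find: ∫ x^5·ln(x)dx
By parts: u=ln(x), dv=x^5 dx
du=1/x dx, v=x^6/6
=x^6·ln(x)/6 - ∫ x^5/6 dx
=x^6·ln(x)/6 - x^6/36+C

Answer: x^6(ln(x)/6-1/36)+C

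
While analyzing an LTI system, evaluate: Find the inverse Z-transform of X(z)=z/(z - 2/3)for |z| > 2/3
Standard pair: z/(z-a) <-> a^n * u[n] for causal signals
With a = 2/3: x[n] = (2/3)^n * u[n]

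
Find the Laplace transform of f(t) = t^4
L{t^n} = n!/s^(n + 1)
L{t^4} = 4!/s^5 = 24/s^5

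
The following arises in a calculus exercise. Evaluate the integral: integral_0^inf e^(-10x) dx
integral_0^inf e^(-10x) dx=[-1/10*e^(-10x)]_0^inf
=0 - (-1/10)=1/10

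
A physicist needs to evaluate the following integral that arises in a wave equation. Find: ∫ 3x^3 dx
Using power rule: ∫ 3x^3 dx = 3/4 x^4 + C = (3/4)x^4 + C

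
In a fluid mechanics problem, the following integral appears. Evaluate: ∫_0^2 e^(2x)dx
Antiderivative: (1/2)e^(2x)
Evaluate: (1/2)(e^4 - 1)

Answer: (e^4 - 1)/2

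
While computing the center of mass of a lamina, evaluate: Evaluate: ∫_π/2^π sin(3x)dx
Antiderivative: -cos(3x)/3
Evaluate at bounds: [-cos(3·π)/3] - [-cos(3·π/2)/3]
= (-(-1) + (0))/3 = 1/3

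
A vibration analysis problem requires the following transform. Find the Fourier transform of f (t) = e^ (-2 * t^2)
The Fourier transform of a Gaussian e^(-a*t^2) is sqrt(pi/a)*e^(-omega^2/(4a)).
With a = 2: F(omega) = sqrt(pi/2)*e^(-omega^2/8)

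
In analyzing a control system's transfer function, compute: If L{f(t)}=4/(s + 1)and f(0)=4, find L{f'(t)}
L{f'(t)} = s·F(s) - f(0) = 4s/(s + 1) - 4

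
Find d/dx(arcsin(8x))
d/dx[arcsin(u)] = u'/√(1-u²), u = 8x, u' = 8

Answer: 8/√(1 - 64x²)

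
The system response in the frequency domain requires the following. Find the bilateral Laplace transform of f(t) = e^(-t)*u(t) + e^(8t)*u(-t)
For e^(-t)*u(t): L = 1/(s + 1), Re(s) > -1
For e^(8t)*u(-t): L = -1/(s-8), Re(s) < 8
Combined: F(s) = 1/(s + 1) - 1/(s-8), -1 < Re(s) < 8

Answer: 1/(s + 1) - 1/(s-8), ROC: -1 < Re(s) < 8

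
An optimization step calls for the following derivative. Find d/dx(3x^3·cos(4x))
Product rule: (fg)'=f'g + fg'
f=3x^3, f'=9x^2
g=cos(4x), g'=-4·sin(4x)

Answer: 9x^2·cos(4x) - 12x^3·sin(4x)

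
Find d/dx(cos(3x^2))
Chain rule: d/dx[cos(u)] = -sin(u)·u' where u = 3x^2
u' = 6x

Answer: -6x·sin(3x^2)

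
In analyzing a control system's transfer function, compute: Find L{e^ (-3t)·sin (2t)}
First shifting: L{e^(at)f(t)}=F(s-a)
L{sin(2t)}=2/(s²+4)
Shift: 2/((s+3)²+4)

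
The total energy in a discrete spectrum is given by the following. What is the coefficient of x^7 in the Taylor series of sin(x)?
sin(x)=Σ (-1)^k x^(2k+1)/(2k+1)!
For x^7: (-1)^3/7!=-1/5040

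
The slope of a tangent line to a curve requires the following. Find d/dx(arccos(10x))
d/dx[arccos(u)]=-u'/√(1-u²), u=10x, u'=10

Answer: -10/√(1-100x²)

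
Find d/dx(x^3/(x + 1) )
Quotient rule: (f/g)'=(f'g - fg')/g²
f=x^3, f'=3x^2
g=x + 1, g'=1

Answer: (3x^2·(x + 1) - x^3)/(x + 1)²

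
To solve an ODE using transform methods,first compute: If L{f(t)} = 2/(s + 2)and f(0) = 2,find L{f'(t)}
L{f'(t)} = s·F(s) - f(0) = 2s/(s + 2) - 2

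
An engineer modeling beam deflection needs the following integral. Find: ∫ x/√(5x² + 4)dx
Let u = 5x² + 4, du = 10x dx
∫ (1/10)·u^(-1/2) du = √u/5 + C

Answer: √(5x² + 4)/5 + C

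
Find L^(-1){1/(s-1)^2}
L^(-1){1/(s-a)^n}=t^(n-1)·e^(at)/(n-1)!
Here a=1, n=2: t^1·e^(t)/1

Answer: t·e^(t)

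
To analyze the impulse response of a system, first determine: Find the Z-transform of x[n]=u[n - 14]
Using the time-shift property: Z{u[n-14]}=z^(-14)*z/(z-1)
=z^(-13)/(z-1)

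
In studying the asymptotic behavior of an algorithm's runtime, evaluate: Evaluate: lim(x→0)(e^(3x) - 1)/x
L'Hôpital (0/0): lim 3e^(3x)/1=3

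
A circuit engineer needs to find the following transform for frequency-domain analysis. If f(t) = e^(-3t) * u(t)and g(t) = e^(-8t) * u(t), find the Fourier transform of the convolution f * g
By the convolution theorem: F{f * g}=F(omega) * G(omega)
F(omega)=1/(3+j * omega), G(omega)=1/(8+j * omega)
F{f * g}=1/((3+j * omega)(8+j * omega))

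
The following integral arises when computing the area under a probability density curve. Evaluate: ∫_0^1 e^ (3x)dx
Antiderivative: (1/3)e^(3x)
Evaluate: (1/3)(e^3 - 1)

Answer: (e^3 - 1)/3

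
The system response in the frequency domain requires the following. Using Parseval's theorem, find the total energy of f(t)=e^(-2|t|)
Parseval's theorem: E = integral |f(t)|^2 dt = (1/2pi) integral |F(omega)|^2 domega
E = integral_{-inf}^{inf} e^(-4|t|) dt = 2 * integral_0^inf e^(-4t) dt = 2/(2 * 2) = 1/2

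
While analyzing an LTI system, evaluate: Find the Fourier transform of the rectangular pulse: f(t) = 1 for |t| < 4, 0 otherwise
F(omega)=integral from -4 to 4 of e^(-j * omega * t) dt
=2 * sin(4 * omega)/omega=8 * sinc(4 * omega/pi)

Answer: 2 * sin(4 * omega)/omega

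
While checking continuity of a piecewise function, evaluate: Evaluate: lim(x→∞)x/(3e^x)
Apply L'Hôpital 1 times (∞/∞ each time):
Eventually get 1!/(3e^x) → 0

Answer: 0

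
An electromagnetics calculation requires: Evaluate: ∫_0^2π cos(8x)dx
Antiderivative: sin(8x)/8
Evaluate at bounds: [sin(8·2π)/8] - [sin(8·0)/8]
=((0) - (0))/8=0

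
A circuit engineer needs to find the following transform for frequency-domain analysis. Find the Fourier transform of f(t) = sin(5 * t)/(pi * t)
sin(W * t)/(pi * t)=(W/pi) * sinc(W * t/pi) is the impulse response of the ideal low-pass filter with cutoff W (here W=5).
Its Fourier transform is a rectangular function:
F(omega)=1 for |omega| < 5, 0 otherwise

Answer: rect(omega/10) [i.e., 1 for |omega| < 5, 0 otherwise]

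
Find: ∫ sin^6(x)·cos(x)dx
Let u=sin(x), du=cos(x) dx
∫ u^6 du=u^7/7 + C

Answer: sin^7(x)/7 + C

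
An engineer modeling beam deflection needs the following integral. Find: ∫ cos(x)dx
Using standard integral: ∫ cos(x) dx = sin(x)+C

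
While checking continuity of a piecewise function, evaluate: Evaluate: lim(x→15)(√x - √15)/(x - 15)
Multiply by conjugate (√x+√15)/(√x+√15):
=(x - 15)/((x - 15)(√x+√15))=1/(√x+√15)
As x → 15: 1/(2√15)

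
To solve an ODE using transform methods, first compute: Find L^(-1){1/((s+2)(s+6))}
Partial fractions: 1/((s + 2)(s + 6))=A/(s + 2) + B/(s + 6)
Cover-up: A=1/(s + 6)|_{s=-2}=1/4; B=1/(s + 2)|_{s=-6}=-1/4
L^(-1)=(1/4)e^(-2t) - (1/4)e^(-6t)

Answer: (1/4)(e^(-2t) - e^(-6t))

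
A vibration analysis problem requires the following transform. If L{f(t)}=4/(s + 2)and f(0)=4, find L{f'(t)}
L{f'(t)}=s·F(s) - f(0)=4s/(s + 2) - 4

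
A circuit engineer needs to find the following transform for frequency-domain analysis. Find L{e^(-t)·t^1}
First shifting: L{e^(at)f(t)}=F(s-a)
L{t^1}=1/s^2
Shift s → s+1: 1/(s+1)^2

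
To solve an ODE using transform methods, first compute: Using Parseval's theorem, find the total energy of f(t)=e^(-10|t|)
Parseval's theorem: E = integral |f(t)|^2 dt = (1/2pi) integral |F(omega)|^2 domega
E = integral_{-inf}^{inf} e^(-20|t|) dt = 2 * integral_0^inf e^(-20t) dt = 2/(2 * 10) = 1/10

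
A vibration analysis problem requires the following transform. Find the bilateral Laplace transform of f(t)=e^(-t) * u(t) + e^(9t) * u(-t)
For e^(-t)*u(t): L = 1/(s+1), Re(s) > -1
For e^(9t)*u(-t): L = -1/(s-9), Re(s) < 9
Combined: F(s) = 1/(s+1)-1/(s-9), -1 < Re(s) < 9

Answer: 1/(s+1)-1/(s-9), ROC: -1 < Re(s) < 9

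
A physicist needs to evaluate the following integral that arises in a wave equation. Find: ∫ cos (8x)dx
Using substitution u = 8x: ∫ cos(u) du/8 = sin(u)/8+C

Answer: (1/8)sin(8x)+C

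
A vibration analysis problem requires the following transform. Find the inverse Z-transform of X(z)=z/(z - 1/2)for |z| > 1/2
Standard pair: z/(z-a) <-> a^n * u[n] for causal signals
With a = 1/2: x[n] = (1/2)^n * u[n]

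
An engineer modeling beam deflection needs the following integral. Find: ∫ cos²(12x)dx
Using identity cos²(u) = (1 + cos(2u))/2:
∫ (1 + cos(24x))/2 dx = x/2 + sin(24x)/48 + C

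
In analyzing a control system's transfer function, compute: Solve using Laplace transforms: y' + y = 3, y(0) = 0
Take L of both sides: sY(s) - 0 + Y(s) = 3/s
Y(s)(s + 1) = 3/s + 0
Y(s) = 3/(s(s + 1)) + 0/(s + 1)
Partial fractions: 3/(s(s + 1)) = 3/s - 3/(s + 1)
So Y(s) = 3/s - 3/(s + 1)
Inverse transform (L^(-1){1/s} = 1, L^(-1){1/(s + 1)} = e^(-t)):

Answer: y(t) = 3 - 3·e^(-t)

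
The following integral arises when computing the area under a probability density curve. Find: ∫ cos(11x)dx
Using substitution u=11x: ∫ cos(u) du/11=sin(u)/11+C

Answer: (1/11)sin(11x)+C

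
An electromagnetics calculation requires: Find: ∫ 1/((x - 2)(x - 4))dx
Partial fractions: 1/((x-2)(x-4)) = A/(x-2)+B/(x-4)
A = -1/2, B = 1/2
∫ [-1/2· 1/(x-2)+1/2· 1/(x-4)] dx
= (1/2)[ln|x-4| - ln|x-2|]+C

Answer: (1/2)·ln|(x-4)/(x-2)|+C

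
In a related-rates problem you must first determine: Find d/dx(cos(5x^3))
Chain rule: d/dx[cos(u)]=-sin(u)·u' where u=5x^3
u'=15x^2

Answer: -15x^2·sin(5x^3)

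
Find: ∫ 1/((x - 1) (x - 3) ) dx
Partial fractions: 1/((x-1)(x-3))=A/(x-1) + B/(x-3)
A=-1/2, B=1/2
∫ [-1/2· 1/(x-1) + 1/2· 1/(x-3)] dx
=(1/2)[ln|x-3| - ln|x-1|] + C

Answer: (1/2)·ln|(x-3)/(x-1)| + C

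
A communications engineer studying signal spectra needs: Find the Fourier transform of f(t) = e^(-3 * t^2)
The Fourier transform of a Gaussian e^(-a * t^2) is sqrt(pi/a) * e^(-omega^2/(4a)).
With a = 3: F(omega) = sqrt(pi/3) * e^(-omega^2/12)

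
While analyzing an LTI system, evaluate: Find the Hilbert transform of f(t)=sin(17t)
The Hilbert transform shifts each frequency component by -pi/2.
H{sin(wt)}=-cos(wt)
With w=17: H{sin(17t)}=-cos(17t)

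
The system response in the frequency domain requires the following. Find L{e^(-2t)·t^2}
First shifting: L{e^(at)f(t)}=F(s-a)
L{t^2}=2/s^3
Shift s → s+2: 2/(s+2)^3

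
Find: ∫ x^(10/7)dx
Power rule: ∫ x^(10/7) dx = x^(17/7)/(17/7) + C

Answer: (7/17)·x^(17/7) + C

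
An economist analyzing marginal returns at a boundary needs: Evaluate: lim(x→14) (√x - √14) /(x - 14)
Multiply by conjugate (√x+√14)/(√x+√14):
= (x - 14)/((x - 14)(√x+√14)) = 1/(√x+√14)
As x → 14: 1/(2√14)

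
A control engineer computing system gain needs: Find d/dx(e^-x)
Chain rule: d/dx[e^u]=e^u · u' where u=-x
u'=-1

Answer: -1·e^-x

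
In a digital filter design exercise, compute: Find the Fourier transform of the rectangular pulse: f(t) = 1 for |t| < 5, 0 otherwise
F(omega) = integral from -5 to 5 of e^(-j*omega*t) dt
= 2*sin(5*omega)/omega = 10*sinc(5*omega/pi)

Answer: 2*sin(5*omega)/omega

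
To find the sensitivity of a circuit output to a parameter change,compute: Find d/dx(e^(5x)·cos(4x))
Product rule: (fg)' = f'g + fg'
f = e^(5x), f' = 5·e^(5x)
g = cos(4x), g' = -4·sin(4x)

Answer: 5·e^(5x)·cos(4x) - 4·e^(5x)·sin(4x)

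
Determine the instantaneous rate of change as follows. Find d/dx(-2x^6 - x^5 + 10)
Power rule: d/dx(ax^n) = n·a·x^(n-1)
Term by term: -12·x^5-5·x^4

Answer: -12x^5-5x^4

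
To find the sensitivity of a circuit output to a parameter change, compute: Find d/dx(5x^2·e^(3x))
Product rule: (fg)'=f'g+fg'
f=5x^2, f'=10x
g=e^(3x), g'=3·e^(3x)

Answer: 10x·e^(3x)+15x^2·e^(3x)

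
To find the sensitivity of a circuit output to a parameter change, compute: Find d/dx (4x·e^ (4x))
Product rule: (fg)' = f'g + fg'
f = 4x, f' = 4
g = e^(4x), g' = 4·e^(4x)

Answer: 4·e^(4x) + 16x·e^(4x)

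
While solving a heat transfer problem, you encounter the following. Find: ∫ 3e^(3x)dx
Since d/dx[e^(3x)] = 3e^(3x), we get 1 e^(3x)+C

Answer: e^(3x)+C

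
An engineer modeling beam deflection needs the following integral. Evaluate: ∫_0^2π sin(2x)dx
Antiderivative: -cos(2x)/2
Evaluate at bounds: [-cos(2·2π)/2] - [-cos(2·0)/2]
=(-(1) + (1))/2=0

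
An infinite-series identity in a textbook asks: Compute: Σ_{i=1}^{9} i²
Using formula: Σ i^2 = n(n+1)(2n+1)/6 = 9·10·19/6 = 285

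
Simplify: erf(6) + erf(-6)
erf is odd: erf(-6)=-erf(6)
erf(6)+erf(-6)=erf(6) - erf(6)=0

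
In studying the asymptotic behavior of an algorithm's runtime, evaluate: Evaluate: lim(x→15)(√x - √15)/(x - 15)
Multiply by conjugate (√x + √15)/(√x + √15):
= (x - 15)/((x - 15)(√x + √15)) = 1/(√x + √15)
As x → 15: 1/(2√15)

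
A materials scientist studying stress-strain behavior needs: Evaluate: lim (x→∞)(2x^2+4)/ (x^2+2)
Divide numerator and denominator by x^2:
lim (2 + 4/x^2)/(1 + 2/x^2) = 2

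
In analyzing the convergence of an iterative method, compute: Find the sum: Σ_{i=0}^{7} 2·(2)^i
Geometric series: S = a(1 - r^n)/(1 - r)
a = 2, r = 2, n = 8
S = 2(1-256)/-1 = 510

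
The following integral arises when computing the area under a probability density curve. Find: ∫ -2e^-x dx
Since d/dx[e^-x] = - e^-x, we get 2e^-x+C

Answer: 2e^-x+C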